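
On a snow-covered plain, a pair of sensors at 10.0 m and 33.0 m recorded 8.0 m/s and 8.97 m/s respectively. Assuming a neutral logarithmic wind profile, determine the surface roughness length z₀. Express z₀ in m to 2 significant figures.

z₀ ≈ 0.00053 m

Log law: V(z) ∝ ln(z/z₀). With r = V₁/V₂ = 8.0/8.97 = 0.89186,
r · ln(z₂/z₀) = ln(z₁/z₀) ⇒ ln z₀ = (ln z₁ − r·ln z₂)/(1 − r)
ln z₀ = (2.30259 − 0.89186×3.49651) / 0.10814 = -7.5442
z₀ = exp(-7.5442) = 0.0005292 m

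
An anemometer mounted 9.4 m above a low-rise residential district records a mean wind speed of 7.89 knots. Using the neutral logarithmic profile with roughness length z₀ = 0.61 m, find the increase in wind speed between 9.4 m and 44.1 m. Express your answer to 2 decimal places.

4.46 knots

Log law: V₂ = V₁ · ln(z₂/z₀)/ln(z₁/z₀) = 7.89 × 4.2808/2.7350 = 12.3492 knots
ΔV = 12.3492 − 7.89 = 4.4592 knots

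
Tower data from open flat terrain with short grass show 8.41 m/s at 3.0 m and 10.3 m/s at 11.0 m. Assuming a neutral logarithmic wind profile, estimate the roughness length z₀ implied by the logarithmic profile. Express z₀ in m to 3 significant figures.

Log law: V(z) ∝ ln(z/z₀). With r = V₁/V₂ = 8.41/10.3 = 0.81650,
r · ln(z₂/z₀) = ln(z₁/z₀) ⇒ ln z₀ = (ln z₁ − r·ln z₂)/(1 − r)
ln z₀ = (1.09861 − 0.81650×2.39790) / 0.18350 = -4.6829
z₀ = exp(-4.6829) = 0.009253 m

z₀ ≈ 0.00925 m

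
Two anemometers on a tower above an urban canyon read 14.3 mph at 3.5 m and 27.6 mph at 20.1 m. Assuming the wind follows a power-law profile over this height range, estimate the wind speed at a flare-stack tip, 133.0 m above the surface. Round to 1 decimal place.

56.2 mph

First find α: α = ln(V₂/V₁)/ln(z₂/z₁) = ln(27.6/14.3)/ln(20.1/3.5) = 0.65756/1.74796 = 0.3762
Extrapolate from 20.1 m to 133.0 m: V₃ = 27.6 × (133.0/20.1)^0.3762 = 27.6 × 2.0357 = 56.1860 mph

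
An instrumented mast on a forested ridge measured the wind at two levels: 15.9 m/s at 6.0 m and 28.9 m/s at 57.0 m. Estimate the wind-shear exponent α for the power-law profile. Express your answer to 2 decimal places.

Power law: V₂/V₁ = (z₂/z₁)^α ⇒ α = ln(V₂/V₁) / ln(z₂/z₁)
α = ln(28.9/15.9) / ln(57.0/6.0) = ln(1.8176) / ln(9.5000)
  = 0.59752 / 2.25129 = 0.26541

α ≈ 0.27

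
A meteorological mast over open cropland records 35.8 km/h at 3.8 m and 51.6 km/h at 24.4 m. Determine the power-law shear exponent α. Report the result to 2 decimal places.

Power law: V₂/V₁ = (z₂/z₁)^α ⇒ α = ln(V₂/V₁) / ln(z₂/z₁)
α = ln(51.6/35.8) / ln(24.4/3.8) = ln(1.4413) / ln(6.4211)
  = 0.36557 / 1.85958 = 0.19659

α ≈ 0.20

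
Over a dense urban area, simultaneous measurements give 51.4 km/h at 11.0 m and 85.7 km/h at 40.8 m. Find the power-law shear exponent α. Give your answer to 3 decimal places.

α ≈ 0.390

Power law: V₂/V₁ = (z₂/z₁)^α ⇒ α = ln(V₂/V₁) / ln(z₂/z₁)
α = ln(85.7/51.4) / ln(40.8/11.0) = ln(1.6673) / ln(3.7091)
  = 0.51121 / 1.31079 = 0.39001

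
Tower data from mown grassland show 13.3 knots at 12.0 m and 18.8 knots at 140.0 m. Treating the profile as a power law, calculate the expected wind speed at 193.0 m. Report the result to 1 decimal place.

First find α: α = ln(V₂/V₁)/ln(z₂/z₁) = ln(18.8/13.3)/ln(140.0/12.0) = 0.34609/2.45674 = 0.1409
Extrapolate from 140.0 m to 193.0 m: V₃ = 18.8 × (193.0/140.0)^0.1409 = 18.8 × 1.0463 = 19.6698 knots

19.7 knots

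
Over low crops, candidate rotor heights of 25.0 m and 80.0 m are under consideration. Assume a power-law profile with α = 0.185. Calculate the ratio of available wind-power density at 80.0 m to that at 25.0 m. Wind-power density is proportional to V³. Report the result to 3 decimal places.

Speed ratio: V_B/V_A = (z_B/z_A)^α = (80.0/25.0)^0.185 = (3.2000)^0.185 = 1.24009
Power-density ratio: P_B/P_A = (V_B/V_A)³ = (1.24009)³ = 1.90703

1.907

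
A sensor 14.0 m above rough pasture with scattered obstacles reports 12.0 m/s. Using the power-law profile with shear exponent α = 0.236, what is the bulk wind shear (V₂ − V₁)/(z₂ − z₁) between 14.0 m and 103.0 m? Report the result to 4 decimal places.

Power law: V₂ = V₁ · (z₂/z₁)^α = 12.0 × (7.3571)^0.236 = 19.2187 m/s
ΔV/Δz = (19.2187 − 12.0)/(103.0 − 14.0) = 7.2187/89.0000 = 0.08111 m/s/m

0.0811 m/s/m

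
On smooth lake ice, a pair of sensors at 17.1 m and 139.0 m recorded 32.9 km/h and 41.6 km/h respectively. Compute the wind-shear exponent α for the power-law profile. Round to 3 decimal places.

α ≈ 0.112

Power law: V₂/V₁ = (z₂/z₁)^α ⇒ α = ln(V₂/V₁) / ln(z₂/z₁)
α = ln(41.6/32.9) / ln(139.0/17.1) = ln(1.2644) / ln(8.1287)
  = 0.23463 / 2.09540 = 0.11197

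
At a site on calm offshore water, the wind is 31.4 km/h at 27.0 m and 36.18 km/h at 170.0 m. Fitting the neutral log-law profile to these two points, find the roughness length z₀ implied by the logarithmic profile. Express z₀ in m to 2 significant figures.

z₀ ≈ 0.00015 m

Log law: V(z) ∝ ln(z/z₀). With r = V₁/V₂ = 31.4/36.18 = 0.86788,
r · ln(z₂/z₀) = ln(z₁/z₀) ⇒ ln z₀ = (ln z₁ − r·ln z₂)/(1 − r)
ln z₀ = (3.29584 − 0.86788×5.13580) / 0.13212 = -8.7909
z₀ = exp(-8.7909) = 0.0001521 m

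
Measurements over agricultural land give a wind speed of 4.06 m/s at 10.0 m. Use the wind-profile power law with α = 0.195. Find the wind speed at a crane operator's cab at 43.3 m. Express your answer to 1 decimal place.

5.4 m/s

Power-law profile: V₂ = V₁ · (z₂/z₁)^α
V₂ = 4.06 × (43.3/10.0)^0.195 = 4.06 × (4.3300)^0.195
    = 4.06 × 1.3308 = 5.4031 m/s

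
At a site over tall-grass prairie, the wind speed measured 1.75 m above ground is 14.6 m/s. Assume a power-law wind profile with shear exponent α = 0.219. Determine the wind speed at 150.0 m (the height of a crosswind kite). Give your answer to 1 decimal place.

Power-law profile: V₂ = V₁ · (z₂/z₁)^α
V₂ = 14.6 × (150.0/1.75)^0.219 = 14.6 × (85.7143)^0.219
    = 14.6 × 2.6506 = 38.6983 m/s

38.7 m/s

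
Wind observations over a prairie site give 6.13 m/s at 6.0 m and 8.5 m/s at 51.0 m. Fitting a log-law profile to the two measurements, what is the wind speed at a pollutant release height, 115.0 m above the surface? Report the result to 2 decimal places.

9.40 m/s

Log law: V ∝ ln(z/z₀). From the pair, with r = V₁/V₂ = 0.72118,
ln z₀ = (ln z₁ − r·ln z₂)/(1 − r) = (1.7918 − 0.72118×3.9318)/0.27882 = -3.7435 → z₀ = 0.02367 m
V₃ = V₁ · ln(z₃/z₀)/ln(z₁/z₀) = 6.13 × 8.4884/5.5353 = 9.4005 m/s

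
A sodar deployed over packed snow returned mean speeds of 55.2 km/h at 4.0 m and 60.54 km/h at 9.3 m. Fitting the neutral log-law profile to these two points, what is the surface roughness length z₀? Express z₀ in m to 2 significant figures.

z₀ ≈ 0.00065 m

Log law: V(z) ∝ ln(z/z₀). With r = V₁/V₂ = 55.2/60.54 = 0.91179,
r · ln(z₂/z₀) = ln(z₁/z₀) ⇒ ln z₀ = (ln z₁ − r·ln z₂)/(1 − r)
ln z₀ = (1.38629 − 0.91179×2.23001) / 0.08821 = -7.3353
z₀ = exp(-7.3353) = 0.0006521 m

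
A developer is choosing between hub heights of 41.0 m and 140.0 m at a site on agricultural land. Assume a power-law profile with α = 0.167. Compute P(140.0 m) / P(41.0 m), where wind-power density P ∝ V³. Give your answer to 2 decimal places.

Speed ratio: V_B/V_A = (z_B/z_A)^α = (140.0/41.0)^0.167 = (3.4146)^0.167 = 1.22763
Power-density ratio: P_B/P_A = (V_B/V_A)³ = (1.22763)³ = 1.85014

1.85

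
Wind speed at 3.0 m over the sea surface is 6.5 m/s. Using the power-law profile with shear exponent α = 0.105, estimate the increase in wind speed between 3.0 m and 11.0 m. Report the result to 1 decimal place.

1.0 m/s

Power law: V₂ = V₁ · (z₂/z₁)^α = 6.5 × (3.6667)^0.105 = 7.4501 m/s
ΔV = 7.4501 − 6.5 = 0.9501 m/s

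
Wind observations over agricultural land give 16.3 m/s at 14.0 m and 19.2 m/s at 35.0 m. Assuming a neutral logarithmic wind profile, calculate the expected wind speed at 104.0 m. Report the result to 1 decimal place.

Log law: V ∝ ln(z/z₀). From the pair, with r = V₁/V₂ = 0.84896,
ln z₀ = (ln z₁ − r·ln z₂)/(1 − r) = (2.6391 − 0.84896×3.5553)/0.15104 = -2.5111 → z₀ = 0.08118 m
V₃ = V₁ · ln(z₃/z₀)/ln(z₁/z₀) = 16.3 × 7.1555/5.1502 = 22.6467 m/s

22.6 m/s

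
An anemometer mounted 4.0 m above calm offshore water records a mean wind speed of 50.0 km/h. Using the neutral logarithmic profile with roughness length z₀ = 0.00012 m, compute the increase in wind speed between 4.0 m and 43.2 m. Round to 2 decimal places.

Log law: V₂ = V₁ · ln(z₂/z₀)/ln(z₁/z₀) = 50.0 × 12.7939/10.4143 = 61.4244 km/h
ΔV = 61.4244 − 50.0 = 11.4244 km/h

11.42 km/h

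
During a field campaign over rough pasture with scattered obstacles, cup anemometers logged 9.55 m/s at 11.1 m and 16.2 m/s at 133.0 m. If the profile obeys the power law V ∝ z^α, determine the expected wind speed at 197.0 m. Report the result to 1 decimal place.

First find α: α = ln(V₂/V₁)/ln(z₂/z₁) = ln(16.2/9.55)/ln(133.0/11.1) = 0.52847/2.48340 = 0.2128
Extrapolate from 133.0 m to 197.0 m: V₃ = 16.2 × (197.0/133.0)^0.2128 = 16.2 × 1.0872 = 17.6125 m/s

17.6 m/s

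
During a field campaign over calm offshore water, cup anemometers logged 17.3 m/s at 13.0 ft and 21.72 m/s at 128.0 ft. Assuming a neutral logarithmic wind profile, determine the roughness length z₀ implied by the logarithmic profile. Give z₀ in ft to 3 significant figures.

z₀ ≈ 0.00168 ft

Log law: V(z) ∝ ln(z/z₀). With r = V₁/V₂ = 17.3/21.72 = 0.79650,
r · ln(z₂/z₀) = ln(z₁/z₀) ⇒ ln z₀ = (ln z₁ − r·ln z₂)/(1 − r)
ln z₀ = (2.56495 − 0.79650×4.85203) / 0.20350 = -6.3867
z₀ = exp(-6.3867) = 0.001684 ft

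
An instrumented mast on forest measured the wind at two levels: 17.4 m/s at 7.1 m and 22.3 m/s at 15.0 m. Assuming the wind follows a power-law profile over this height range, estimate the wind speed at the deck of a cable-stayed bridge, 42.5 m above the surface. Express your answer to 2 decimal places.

31.50 m/s

First find α: α = ln(V₂/V₁)/ln(z₂/z₁) = ln(22.3/17.4)/ln(15.0/7.1) = 0.24812/0.74796 = 0.3317
Extrapolate from 15.0 m to 42.5 m: V₃ = 22.3 × (42.5/15.0)^0.3317 = 22.3 × 1.4127 = 31.5024 m/s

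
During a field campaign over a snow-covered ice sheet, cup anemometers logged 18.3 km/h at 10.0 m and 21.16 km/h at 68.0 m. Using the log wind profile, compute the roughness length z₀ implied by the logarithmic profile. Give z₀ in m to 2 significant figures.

z₀ ≈ 0.000047 m

Log law: V(z) ∝ ln(z/z₀). With r = V₁/V₂ = 18.3/21.16 = 0.86484,
r · ln(z₂/z₀) = ln(z₁/z₀) ⇒ ln z₀ = (ln z₁ − r·ln z₂)/(1 − r)
ln z₀ = (2.30259 − 0.86484×4.21951) / 0.13516 = -9.9630
z₀ = exp(-9.9630) = 0.00004711 m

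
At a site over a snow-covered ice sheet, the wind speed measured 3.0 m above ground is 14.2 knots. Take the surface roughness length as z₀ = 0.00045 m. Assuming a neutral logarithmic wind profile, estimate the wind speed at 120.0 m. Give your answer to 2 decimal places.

Log law: V(z) ∝ ln(z/z₀), so V₂/V₁ = ln(z₂/z₀) / ln(z₁/z₀).
ln(120.0/0.00045) = 12.4938, ln(3.0/0.00045) = 8.8049
V₂ = 14.2 × 12.4938/8.8049 = 14.2 × 1.4190 = 20.1492 knots

20.15 knots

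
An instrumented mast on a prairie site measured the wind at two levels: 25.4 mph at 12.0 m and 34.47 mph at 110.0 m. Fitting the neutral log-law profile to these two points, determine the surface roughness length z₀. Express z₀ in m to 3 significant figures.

Log law: V(z) ∝ ln(z/z₀). With r = V₁/V₂ = 25.4/34.47 = 0.73687,
r · ln(z₂/z₀) = ln(z₁/z₀) ⇒ ln z₀ = (ln z₁ − r·ln z₂)/(1 − r)
ln z₀ = (2.48491 − 0.73687×4.70048) / 0.26313 = -3.7197
z₀ = exp(-3.7197) = 0.02424 m

z₀ ≈ 0.0242 m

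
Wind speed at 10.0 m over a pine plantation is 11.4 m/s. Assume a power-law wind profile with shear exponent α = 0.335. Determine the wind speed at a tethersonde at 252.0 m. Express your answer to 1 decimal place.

33.6 m/s

Power-law profile: V₂ = V₁ · (z₂/z₁)^α
V₂ = 11.4 × (252.0/10.0)^0.335 = 11.4 × (25.2000)^0.335
    = 11.4 × 2.9476 = 33.6027 m/s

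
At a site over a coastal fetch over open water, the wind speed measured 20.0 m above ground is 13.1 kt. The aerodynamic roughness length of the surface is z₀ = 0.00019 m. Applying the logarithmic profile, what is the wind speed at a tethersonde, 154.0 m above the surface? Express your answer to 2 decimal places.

15.41 kt

Log law: V(z) ∝ ln(z/z₀), so V₂/V₁ = ln(z₂/z₀) / ln(z₁/z₀).
ln(154.0/0.00019) = 13.6054, ln(20.0/0.00019) = 11.5642
V₂ = 13.1 × 13.6054/11.5642 = 13.1 × 1.1765 = 15.4123 kt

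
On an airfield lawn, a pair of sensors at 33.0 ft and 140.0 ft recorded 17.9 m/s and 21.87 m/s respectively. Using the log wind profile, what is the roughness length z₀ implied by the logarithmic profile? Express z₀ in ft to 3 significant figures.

z₀ ≈ 0.0488 ft

Log law: V(z) ∝ ln(z/z₀). With r = V₁/V₂ = 17.9/21.87 = 0.81847,
r · ln(z₂/z₀) = ln(z₁/z₀) ⇒ ln z₀ = (ln z₁ − r·ln z₂)/(1 − r)
ln z₀ = (3.49651 − 0.81847×4.94164) / 0.18153 = -3.0193
z₀ = exp(-3.0193) = 0.04883 ft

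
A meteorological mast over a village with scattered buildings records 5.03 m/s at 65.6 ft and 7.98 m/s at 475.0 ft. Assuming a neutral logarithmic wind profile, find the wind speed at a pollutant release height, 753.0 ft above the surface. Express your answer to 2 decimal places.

8.67 m/s

Log law: V ∝ ln(z/z₀). From the pair, with r = V₁/V₂ = 0.63033,
ln z₀ = (ln z₁ − r·ln z₂)/(1 − r) = (4.1836 − 0.63033×6.1633)/0.36967 = 0.8080 → z₀ = 2.243 ft
V₃ = V₁ · ln(z₃/z₀)/ln(z₁/z₀) = 5.03 × 5.8161/3.3756 = 8.6666 m/s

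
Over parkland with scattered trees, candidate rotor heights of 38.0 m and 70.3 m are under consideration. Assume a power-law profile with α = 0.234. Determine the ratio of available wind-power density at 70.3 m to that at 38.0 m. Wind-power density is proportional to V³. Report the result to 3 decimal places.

1.540

Speed ratio: V_B/V_A = (z_B/z_A)^α = (70.3/38.0)^0.234 = (1.8500)^0.234 = 1.15483
Power-density ratio: P_B/P_A = (V_B/V_A)³ = (1.15483)³ = 1.54012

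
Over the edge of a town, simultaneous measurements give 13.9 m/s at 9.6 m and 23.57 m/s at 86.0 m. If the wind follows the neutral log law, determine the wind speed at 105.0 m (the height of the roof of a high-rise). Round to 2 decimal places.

24.45 m/s

Log law: V ∝ ln(z/z₀). From the pair, with r = V₁/V₂ = 0.58973,
ln z₀ = (ln z₁ − r·ln z₂)/(1 − r) = (2.2618 − 0.58973×4.4543)/0.41027 = -0.8899 → z₀ = 0.4107 m
V₃ = V₁ · ln(z₃/z₀)/ln(z₁/z₀) = 13.9 × 5.5439/3.1517 = 24.4504 m/s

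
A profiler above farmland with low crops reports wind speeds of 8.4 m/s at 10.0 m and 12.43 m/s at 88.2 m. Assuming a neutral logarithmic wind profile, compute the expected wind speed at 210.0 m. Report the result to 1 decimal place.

14.0 m/s

Log law: V ∝ ln(z/z₀). From the pair, with r = V₁/V₂ = 0.67578,
ln z₀ = (ln z₁ − r·ln z₂)/(1 − r) = (2.3026 − 0.67578×4.4796)/0.32422 = -2.2351 → z₀ = 0.1070 m
V₃ = V₁ · ln(z₃/z₀)/ln(z₁/z₀) = 8.4 × 7.5822/4.5377 = 14.0359 m/s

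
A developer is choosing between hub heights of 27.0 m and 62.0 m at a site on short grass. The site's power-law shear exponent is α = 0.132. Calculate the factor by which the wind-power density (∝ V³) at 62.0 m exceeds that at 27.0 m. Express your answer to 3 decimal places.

1.390

Speed ratio: V_B/V_A = (z_B/z_A)^α = (62.0/27.0)^0.132 = (2.2963)^0.132 = 1.11598
Power-density ratio: P_B/P_A = (V_B/V_A)³ = (1.11598)³ = 1.38985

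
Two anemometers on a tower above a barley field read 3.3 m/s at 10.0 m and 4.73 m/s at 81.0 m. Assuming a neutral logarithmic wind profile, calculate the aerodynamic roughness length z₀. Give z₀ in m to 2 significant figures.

z₀ ≈ 0.080 m

Log law: V(z) ∝ ln(z/z₀). With r = V₁/V₂ = 3.3/4.73 = 0.69767,
r · ln(z₂/z₀) = ln(z₁/z₀) ⇒ ln z₀ = (ln z₁ − r·ln z₂)/(1 − r)
ln z₀ = (2.30259 − 0.69767×4.39445) / 0.30233 = -2.5248
z₀ = exp(-2.5248) = 0.08007 m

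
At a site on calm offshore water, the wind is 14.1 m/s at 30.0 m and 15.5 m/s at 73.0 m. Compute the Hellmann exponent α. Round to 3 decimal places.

α ≈ 0.106

Power law: V₂/V₁ = (z₂/z₁)^α ⇒ α = ln(V₂/V₁) / ln(z₂/z₁)
α = ln(15.5/14.1) / ln(73.0/30.0) = ln(1.0993) / ln(2.4333)
  = 0.09467 / 0.88926 = 0.10645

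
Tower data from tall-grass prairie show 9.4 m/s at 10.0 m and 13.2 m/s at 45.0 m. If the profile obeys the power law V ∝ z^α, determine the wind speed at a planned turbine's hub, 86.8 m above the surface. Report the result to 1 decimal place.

15.3 m/s

First find α: α = ln(V₂/V₁)/ln(z₂/z₁) = ln(13.2/9.4)/ln(45.0/10.0) = 0.33951/1.50408 = 0.2257
Extrapolate from 45.0 m to 86.8 m: V₃ = 13.2 × (86.8/45.0)^0.2257 = 13.2 × 1.1598 = 15.3100 m/s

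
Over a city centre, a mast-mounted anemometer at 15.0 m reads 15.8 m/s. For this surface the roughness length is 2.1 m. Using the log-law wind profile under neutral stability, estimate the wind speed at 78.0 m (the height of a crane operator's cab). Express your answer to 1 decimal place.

29.0 m/s

Log law: V(z) ∝ ln(z/z₀), so V₂/V₁ = ln(z₂/z₀) / ln(z₁/z₀).
ln(78.0/2.1) = 3.6148, ln(15.0/2.1) = 1.9661
V₂ = 15.8 × 3.6148/1.9661 = 15.8 × 1.8385 = 29.0489 m/s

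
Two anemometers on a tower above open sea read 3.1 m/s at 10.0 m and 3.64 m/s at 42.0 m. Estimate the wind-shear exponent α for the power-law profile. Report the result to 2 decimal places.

α ≈ 0.11

Power law: V₂/V₁ = (z₂/z₁)^α ⇒ α = ln(V₂/V₁) / ln(z₂/z₁)
α = ln(3.64/3.1) / ln(42.0/10.0) = ln(1.1742) / ln(4.2000)
  = 0.16058 / 1.43508 = 0.11190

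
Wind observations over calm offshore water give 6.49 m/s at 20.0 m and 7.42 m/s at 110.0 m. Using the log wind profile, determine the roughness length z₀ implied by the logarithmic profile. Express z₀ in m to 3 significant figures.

z₀ ≈ 0.000136 m

Log law: V(z) ∝ ln(z/z₀). With r = V₁/V₂ = 6.49/7.42 = 0.87466,
r · ln(z₂/z₀) = ln(z₁/z₀) ⇒ ln z₀ = (ln z₁ − r·ln z₂)/(1 − r)
ln z₀ = (2.99573 − 0.87466×4.70048) / 0.12534 = -8.9008
z₀ = exp(-8.9008) = 0.0001363 m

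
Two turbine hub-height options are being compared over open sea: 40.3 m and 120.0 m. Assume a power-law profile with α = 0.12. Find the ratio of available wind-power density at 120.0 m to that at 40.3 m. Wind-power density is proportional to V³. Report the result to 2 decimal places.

Speed ratio: V_B/V_A = (z_B/z_A)^α = (120.0/40.3)^0.12 = (2.9777)^0.12 = 1.13990
Power-density ratio: P_B/P_A = (V_B/V_A)³ = (1.13990)³ = 1.48114

1.48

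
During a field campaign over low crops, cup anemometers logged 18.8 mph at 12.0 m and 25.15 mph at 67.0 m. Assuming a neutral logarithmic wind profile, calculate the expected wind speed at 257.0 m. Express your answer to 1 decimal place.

30.1 mph

Log law: V ∝ ln(z/z₀). From the pair, with r = V₁/V₂ = 0.74751,
ln z₀ = (ln z₁ − r·ln z₂)/(1 − r) = (2.4849 − 0.74751×4.2047)/0.25249 = -2.6067 → z₀ = 0.07377 m
V₃ = V₁ · ln(z₃/z₀)/ln(z₁/z₀) = 18.8 × 8.1558/5.0916 = 30.1139 mph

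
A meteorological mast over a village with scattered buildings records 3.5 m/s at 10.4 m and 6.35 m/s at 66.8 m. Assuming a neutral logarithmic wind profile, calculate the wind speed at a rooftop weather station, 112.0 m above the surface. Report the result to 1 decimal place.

Log law: V ∝ ln(z/z₀). From the pair, with r = V₁/V₂ = 0.55118,
ln z₀ = (ln z₁ − r·ln z₂)/(1 − r) = (2.3418 − 0.55118×4.2017)/0.44882 = 0.0577 → z₀ = 1.059 m
V₃ = V₁ · ln(z₃/z₀)/ln(z₁/z₀) = 3.5 × 4.6608/2.2841 = 7.1419 m/s

7.1 m/s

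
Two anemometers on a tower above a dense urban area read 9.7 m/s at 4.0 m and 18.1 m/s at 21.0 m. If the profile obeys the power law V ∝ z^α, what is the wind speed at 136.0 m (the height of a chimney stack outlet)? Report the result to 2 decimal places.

First find α: α = ln(V₂/V₁)/ln(z₂/z₁) = ln(18.1/9.7)/ln(21.0/4.0) = 0.62379/1.65823 = 0.3762
Extrapolate from 21.0 m to 136.0 m: V₃ = 18.1 × (136.0/21.0)^0.3762 = 18.1 × 2.0193 = 36.5492 m/s

36.55 m/s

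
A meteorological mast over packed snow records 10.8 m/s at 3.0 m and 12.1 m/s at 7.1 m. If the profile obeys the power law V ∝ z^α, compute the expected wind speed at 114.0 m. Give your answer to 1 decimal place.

First find α: α = ln(V₂/V₁)/ln(z₂/z₁) = ln(12.1/10.8)/ln(7.1/3.0) = 0.11366/0.86148 = 0.1319
Extrapolate from 7.1 m to 114.0 m: V₃ = 12.1 × (114.0/7.1)^0.1319 = 12.1 × 1.4423 = 17.4523 m/s

17.5 m/s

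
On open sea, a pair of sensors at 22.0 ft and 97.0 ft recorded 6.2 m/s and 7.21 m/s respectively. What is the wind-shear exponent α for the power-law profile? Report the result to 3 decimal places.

Power law: V₂/V₁ = (z₂/z₁)^α ⇒ α = ln(V₂/V₁) / ln(z₂/z₁)
α = ln(7.21/6.2) / ln(97.0/22.0) = ln(1.1629) / ln(4.4091)
  = 0.15092 / 1.48367 = 0.10172

α ≈ 0.102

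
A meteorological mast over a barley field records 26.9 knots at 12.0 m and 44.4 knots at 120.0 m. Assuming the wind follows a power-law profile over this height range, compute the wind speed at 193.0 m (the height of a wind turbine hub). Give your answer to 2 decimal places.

First find α: α = ln(V₂/V₁)/ln(z₂/z₁) = ln(44.4/26.9)/ln(120.0/12.0) = 0.50111/2.30259 = 0.2176
Extrapolate from 120.0 m to 193.0 m: V₃ = 44.4 × (193.0/120.0)^0.2176 = 44.4 × 1.1090 = 49.2376 knots

49.24 knots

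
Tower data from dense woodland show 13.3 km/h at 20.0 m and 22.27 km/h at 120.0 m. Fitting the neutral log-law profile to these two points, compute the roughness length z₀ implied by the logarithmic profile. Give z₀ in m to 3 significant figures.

Log law: V(z) ∝ ln(z/z₀). With r = V₁/V₂ = 13.3/22.27 = 0.59722,
r · ln(z₂/z₀) = ln(z₁/z₀) ⇒ ln z₀ = (ln z₁ − r·ln z₂)/(1 − r)
ln z₀ = (2.99573 − 0.59722×4.78749) / 0.40278 = 0.3391
z₀ = exp(0.3391) = 1.404 m

z₀ ≈ 1.40 m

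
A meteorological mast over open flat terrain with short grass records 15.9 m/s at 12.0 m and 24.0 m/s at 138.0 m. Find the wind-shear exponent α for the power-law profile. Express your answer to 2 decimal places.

Power law: V₂/V₁ = (z₂/z₁)^α ⇒ α = ln(V₂/V₁) / ln(z₂/z₁)
α = ln(24.0/15.9) / ln(138.0/12.0) = ln(1.5094) / ln(11.5000)
  = 0.41173 / 2.44235 = 0.16858

α ≈ 0.17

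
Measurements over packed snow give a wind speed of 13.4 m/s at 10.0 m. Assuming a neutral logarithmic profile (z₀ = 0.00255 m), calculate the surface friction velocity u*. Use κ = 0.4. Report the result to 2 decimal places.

Log law: V(z) = (u*/κ) · ln(z/z₀) ⇒ u* = κ · V / ln(z/z₀)
u* = 0.4 × 13.4 / ln(10.0/0.00255) = 0.4 × 13.4 / 8.2742
   = 5.3600 / 8.2742 = 0.6478 m/s

u* ≈ 0.65 m/s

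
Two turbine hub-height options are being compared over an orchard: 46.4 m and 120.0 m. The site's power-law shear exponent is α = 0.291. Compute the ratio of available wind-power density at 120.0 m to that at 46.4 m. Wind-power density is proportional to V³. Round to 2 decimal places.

2.29

Speed ratio: V_B/V_A = (z_B/z_A)^α = (120.0/46.4)^0.291 = (2.5862)^0.291 = 1.31851
Power-density ratio: P_B/P_A = (V_B/V_A)³ = (1.31851)³ = 2.29221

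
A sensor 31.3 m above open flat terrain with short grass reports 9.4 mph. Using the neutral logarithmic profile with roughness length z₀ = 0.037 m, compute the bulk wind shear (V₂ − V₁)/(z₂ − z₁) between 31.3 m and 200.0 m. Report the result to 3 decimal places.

0.015 mph/m

Log law: V₂ = V₁ · ln(z₂/z₀)/ln(z₁/z₀) = 9.4 × 8.5952/6.7405 = 11.9865 mph
ΔV/Δz = (11.9865 − 9.4)/(200.0 − 31.3) = 2.5865/168.7000 = 0.01533 mph/m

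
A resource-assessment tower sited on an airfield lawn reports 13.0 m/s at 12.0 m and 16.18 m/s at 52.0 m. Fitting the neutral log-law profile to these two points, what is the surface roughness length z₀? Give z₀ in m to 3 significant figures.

Log law: V(z) ∝ ln(z/z₀). With r = V₁/V₂ = 13.0/16.18 = 0.80346,
r · ln(z₂/z₀) = ln(z₁/z₀) ⇒ ln z₀ = (ln z₁ − r·ln z₂)/(1 − r)
ln z₀ = (2.48491 − 0.80346×3.95124) / 0.19654 = -3.5096
z₀ = exp(-3.5096) = 0.02991 m

z₀ ≈ 0.0299 m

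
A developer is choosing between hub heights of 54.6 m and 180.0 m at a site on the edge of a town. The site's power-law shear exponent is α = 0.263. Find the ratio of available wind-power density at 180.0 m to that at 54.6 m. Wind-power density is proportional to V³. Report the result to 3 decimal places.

2.563

Speed ratio: V_B/V_A = (z_B/z_A)^α = (180.0/54.6)^0.263 = (3.2967)^0.263 = 1.36853
Power-density ratio: P_B/P_A = (V_B/V_A)³ = (1.36853)³ = 2.56310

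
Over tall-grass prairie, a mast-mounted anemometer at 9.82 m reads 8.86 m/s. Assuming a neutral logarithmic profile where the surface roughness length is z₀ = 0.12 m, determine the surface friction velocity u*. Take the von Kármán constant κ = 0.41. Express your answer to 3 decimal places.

Log law: V(z) = (u*/κ) · ln(z/z₀) ⇒ u* = κ · V / ln(z/z₀)
u* = 0.41 × 8.86 / ln(9.82/0.12) = 0.41 × 8.86 / 4.4047
   = 3.6326 / 4.4047 = 0.8247 m/s

u* ≈ 0.825 m/s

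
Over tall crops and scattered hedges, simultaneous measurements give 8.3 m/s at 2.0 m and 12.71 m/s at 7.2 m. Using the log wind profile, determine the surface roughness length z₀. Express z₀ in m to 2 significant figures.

Log law: V(z) ∝ ln(z/z₀). With r = V₁/V₂ = 8.3/12.71 = 0.65303,
r · ln(z₂/z₀) = ln(z₁/z₀) ⇒ ln z₀ = (ln z₁ − r·ln z₂)/(1 − r)
ln z₀ = (0.69315 − 0.65303×1.97408) / 0.34697 = -1.7177
z₀ = exp(-1.7177) = 0.1795 m

z₀ ≈ 0.18 m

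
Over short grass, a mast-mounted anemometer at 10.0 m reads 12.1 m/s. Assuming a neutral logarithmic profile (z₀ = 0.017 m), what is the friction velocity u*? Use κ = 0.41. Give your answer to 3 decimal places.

u* ≈ 0.778 m/s

Log law: V(z) = (u*/κ) · ln(z/z₀) ⇒ u* = κ · V / ln(z/z₀)
u* = 0.41 × 12.1 / ln(10.0/0.017) = 0.41 × 12.1 / 6.3771
   = 4.9610 / 6.3771 = 0.7779 m/s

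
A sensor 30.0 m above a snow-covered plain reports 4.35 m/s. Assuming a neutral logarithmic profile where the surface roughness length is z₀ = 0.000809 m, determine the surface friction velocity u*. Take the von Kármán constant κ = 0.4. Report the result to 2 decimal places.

Log law: V(z) = (u*/κ) · ln(z/z₀) ⇒ u* = κ · V / ln(z/z₀)
u* = 0.4 × 4.35 / ln(30.0/0.000809) = 0.4 × 4.35 / 10.5209
   = 1.7400 / 10.5209 = 0.1654 m/s

u* ≈ 0.17 m/s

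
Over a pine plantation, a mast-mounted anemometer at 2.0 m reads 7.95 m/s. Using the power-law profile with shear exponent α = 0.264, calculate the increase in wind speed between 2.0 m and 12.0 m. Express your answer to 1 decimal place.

Power law: V₂ = V₁ · (z₂/z₁)^α = 7.95 × (6.0000)^0.264 = 12.7585 m/s
ΔV = 12.7585 − 7.95 = 4.8085 m/s

4.8 m/s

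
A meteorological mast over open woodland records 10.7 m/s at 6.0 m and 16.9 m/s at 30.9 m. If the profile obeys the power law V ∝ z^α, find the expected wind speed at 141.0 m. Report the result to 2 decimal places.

First find α: α = ln(V₂/V₁)/ln(z₂/z₁) = ln(16.9/10.7)/ln(30.9/6.0) = 0.45707/1.63900 = 0.2789
Extrapolate from 30.9 m to 141.0 m: V₃ = 16.9 × (141.0/30.9)^0.2789 = 16.9 × 1.5270 = 25.8069 m/s

25.81 m/s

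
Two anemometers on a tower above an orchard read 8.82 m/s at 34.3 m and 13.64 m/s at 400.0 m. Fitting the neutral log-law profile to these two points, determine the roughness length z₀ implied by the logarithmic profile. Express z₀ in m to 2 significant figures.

Log law: V(z) ∝ ln(z/z₀). With r = V₁/V₂ = 8.82/13.64 = 0.64663,
r · ln(z₂/z₀) = ln(z₁/z₀) ⇒ ln z₀ = (ln z₁ − r·ln z₂)/(1 − r)
ln z₀ = (3.53515 − 0.64663×5.99146) / 0.35337 = -0.9596
z₀ = exp(-0.9596) = 0.3830 m

z₀ ≈ 0.38 m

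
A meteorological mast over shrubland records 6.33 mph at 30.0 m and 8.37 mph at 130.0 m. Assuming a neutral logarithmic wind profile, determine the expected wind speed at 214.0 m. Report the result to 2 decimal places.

Log law: V ∝ ln(z/z₀). From the pair, with r = V₁/V₂ = 0.75627,
ln z₀ = (ln z₁ − r·ln z₂)/(1 − r) = (3.4012 − 0.75627×4.8675)/0.24373 = -1.1488 → z₀ = 0.3170 m
V₃ = V₁ · ln(z₃/z₀)/ln(z₁/z₀) = 6.33 × 6.5147/4.5500 = 9.0634 mph

9.06 mph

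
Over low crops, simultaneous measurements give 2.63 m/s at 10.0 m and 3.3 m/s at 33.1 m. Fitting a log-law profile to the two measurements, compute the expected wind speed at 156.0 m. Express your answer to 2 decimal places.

4.17 m/s

Log law: V ∝ ln(z/z₀). From the pair, with r = V₁/V₂ = 0.79697,
ln z₀ = (ln z₁ − r·ln z₂)/(1 − r) = (2.3026 − 0.79697×3.4995)/0.20303 = -2.3959 → z₀ = 0.09109 m
V₃ = V₁ · ln(z₃/z₀)/ln(z₁/z₀) = 2.63 × 7.4457/4.6985 = 4.1678 m/s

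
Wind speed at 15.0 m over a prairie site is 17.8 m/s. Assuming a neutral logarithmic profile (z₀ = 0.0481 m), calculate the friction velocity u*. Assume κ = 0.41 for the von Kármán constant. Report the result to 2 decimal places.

u* ≈ 1.27 m/s

Log law: V(z) = (u*/κ) · ln(z/z₀) ⇒ u* = κ · V / ln(z/z₀)
u* = 0.41 × 17.8 / ln(15.0/0.0481) = 0.41 × 17.8 / 5.7425
   = 7.2980 / 5.7425 = 1.2709 m/s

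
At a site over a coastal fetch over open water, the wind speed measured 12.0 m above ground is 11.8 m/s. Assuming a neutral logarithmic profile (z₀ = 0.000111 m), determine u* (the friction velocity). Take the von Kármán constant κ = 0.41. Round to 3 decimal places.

Log law: V(z) = (u*/κ) · ln(z/z₀) ⇒ u* = κ · V / ln(z/z₀)
u* = 0.41 × 11.8 / ln(12.0/0.000111) = 0.41 × 11.8 / 11.5909
   = 4.8380 / 11.5909 = 0.4174 m/s

u* ≈ 0.417 m/s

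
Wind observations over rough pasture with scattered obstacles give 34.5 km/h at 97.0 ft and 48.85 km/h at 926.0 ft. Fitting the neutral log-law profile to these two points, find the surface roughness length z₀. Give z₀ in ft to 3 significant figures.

Log law: V(z) ∝ ln(z/z₀). With r = V₁/V₂ = 34.5/48.85 = 0.70624,
r · ln(z₂/z₀) = ln(z₁/z₀) ⇒ ln z₀ = (ln z₁ − r·ln z₂)/(1 − r)
ln z₀ = (4.57471 − 0.70624×6.83087) / 0.29376 = -0.8495
z₀ = exp(-0.8495) = 0.4276 ft

z₀ ≈ 0.428 ft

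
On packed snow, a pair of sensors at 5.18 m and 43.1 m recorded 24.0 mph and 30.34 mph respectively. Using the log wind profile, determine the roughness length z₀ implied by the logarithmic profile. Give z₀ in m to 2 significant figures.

z₀ ≈ 0.0017 m

Log law: V(z) ∝ ln(z/z₀). With r = V₁/V₂ = 24.0/30.34 = 0.79103,
r · ln(z₂/z₀) = ln(z₁/z₀) ⇒ ln z₀ = (ln z₁ − r·ln z₂)/(1 − r)
ln z₀ = (1.64481 − 0.79103×3.76352) / 0.20897 = -6.3756
z₀ = exp(-6.3756) = 0.001703 m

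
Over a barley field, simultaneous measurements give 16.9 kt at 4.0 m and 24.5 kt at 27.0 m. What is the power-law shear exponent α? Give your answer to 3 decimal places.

Power law: V₂/V₁ = (z₂/z₁)^α ⇒ α = ln(V₂/V₁) / ln(z₂/z₁)
α = ln(24.5/16.9) / ln(27.0/4.0) = ln(1.4497) / ln(6.7500)
  = 0.37136 / 1.90954 = 0.19448

α ≈ 0.194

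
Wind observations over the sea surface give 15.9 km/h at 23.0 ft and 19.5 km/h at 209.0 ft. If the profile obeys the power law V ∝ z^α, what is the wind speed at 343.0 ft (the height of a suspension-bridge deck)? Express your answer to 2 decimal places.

First find α: α = ln(V₂/V₁)/ln(z₂/z₁) = ln(19.5/15.9)/ln(209.0/23.0) = 0.20410/2.20684 = 0.0925
Extrapolate from 209.0 ft to 343.0 ft: V₃ = 19.5 × (343.0/209.0)^0.0925 = 19.5 × 1.0469 = 20.4142 km/h

20.41 km/h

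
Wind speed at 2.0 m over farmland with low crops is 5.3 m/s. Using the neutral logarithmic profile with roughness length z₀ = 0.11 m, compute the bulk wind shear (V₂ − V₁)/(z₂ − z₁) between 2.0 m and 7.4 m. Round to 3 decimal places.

0.443 m/s/m

Log law: V₂ = V₁ · ln(z₂/z₀)/ln(z₁/z₀) = 5.3 × 4.2088/2.9004 = 7.6907 m/s
ΔV/Δz = (7.6907 − 5.3)/(7.4 − 2.0) = 2.3907/5.4000 = 0.44273 m/s/m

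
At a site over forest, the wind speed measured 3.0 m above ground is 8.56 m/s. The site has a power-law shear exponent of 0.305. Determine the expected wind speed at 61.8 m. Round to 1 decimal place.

21.5 m/s

Power-law profile: V₂ = V₁ · (z₂/z₁)^α
V₂ = 8.56 × (61.8/3.0)^0.305 = 8.56 × (20.6000)^0.305
    = 8.56 × 2.5161 = 21.5379 m/s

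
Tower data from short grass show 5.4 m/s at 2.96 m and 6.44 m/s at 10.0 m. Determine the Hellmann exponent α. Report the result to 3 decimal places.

α ≈ 0.145

Power law: V₂/V₁ = (z₂/z₁)^α ⇒ α = ln(V₂/V₁) / ln(z₂/z₁)
α = ln(6.44/5.4) / ln(10.0/2.96) = ln(1.1926) / ln(3.3784)
  = 0.17613 / 1.21740 = 0.14468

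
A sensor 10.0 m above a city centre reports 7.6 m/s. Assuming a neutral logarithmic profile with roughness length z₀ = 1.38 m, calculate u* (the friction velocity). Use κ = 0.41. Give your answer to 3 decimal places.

Log law: V(z) = (u*/κ) · ln(z/z₀) ⇒ u* = κ · V / ln(z/z₀)
u* = 0.41 × 7.6 / ln(10.0/1.38) = 0.41 × 7.6 / 1.9805
   = 3.1160 / 1.9805 = 1.5733 m/s

u* ≈ 1.573 m/s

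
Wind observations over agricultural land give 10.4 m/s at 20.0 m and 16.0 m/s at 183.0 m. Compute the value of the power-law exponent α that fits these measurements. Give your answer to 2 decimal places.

α ≈ 0.19

Power law: V₂/V₁ = (z₂/z₁)^α ⇒ α = ln(V₂/V₁) / ln(z₂/z₁)
α = ln(16.0/10.4) / ln(183.0/20.0) = ln(1.5385) / ln(9.1500)
  = 0.43078 / 2.21375 = 0.19459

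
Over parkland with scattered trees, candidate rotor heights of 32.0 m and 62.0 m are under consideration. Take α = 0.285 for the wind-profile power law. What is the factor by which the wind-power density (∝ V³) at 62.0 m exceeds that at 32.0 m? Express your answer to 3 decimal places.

Speed ratio: V_B/V_A = (z_B/z_A)^α = (62.0/32.0)^0.285 = (1.9375)^0.285 = 1.20744
Power-density ratio: P_B/P_A = (V_B/V_A)³ = (1.20744)³ = 1.76032

1.760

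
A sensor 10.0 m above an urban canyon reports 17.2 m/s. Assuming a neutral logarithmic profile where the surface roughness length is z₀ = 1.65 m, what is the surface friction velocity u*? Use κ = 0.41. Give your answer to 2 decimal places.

u* ≈ 3.91 m/s

Log law: V(z) = (u*/κ) · ln(z/z₀) ⇒ u* = κ · V / ln(z/z₀)
u* = 0.41 × 17.2 / ln(10.0/1.65) = 0.41 × 17.2 / 1.8018
   = 7.0520 / 1.8018 = 3.9138 m/s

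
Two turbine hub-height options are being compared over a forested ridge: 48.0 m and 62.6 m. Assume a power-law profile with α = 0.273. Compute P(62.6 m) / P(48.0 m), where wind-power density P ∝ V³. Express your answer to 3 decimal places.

Speed ratio: V_B/V_A = (z_B/z_A)^α = (62.6/48.0)^0.273 = (1.3042)^0.273 = 1.07519
Power-density ratio: P_B/P_A = (V_B/V_A)³ = (1.07519)³ = 1.24296

1.243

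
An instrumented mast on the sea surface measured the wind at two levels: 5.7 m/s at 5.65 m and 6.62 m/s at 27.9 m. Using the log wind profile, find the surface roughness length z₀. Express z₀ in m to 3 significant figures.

z₀ ≈ 0.000285 m

Log law: V(z) ∝ ln(z/z₀). With r = V₁/V₂ = 5.7/6.62 = 0.86103,
r · ln(z₂/z₀) = ln(z₁/z₀) ⇒ ln z₀ = (ln z₁ − r·ln z₂)/(1 − r)
ln z₀ = (1.73166 − 0.86103×3.32863) / 0.13897 = -8.1626
z₀ = exp(-8.1626) = 0.0002851 m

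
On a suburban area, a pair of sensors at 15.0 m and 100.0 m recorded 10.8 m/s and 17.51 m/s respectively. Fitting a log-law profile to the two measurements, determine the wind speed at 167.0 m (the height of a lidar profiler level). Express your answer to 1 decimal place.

19.3 m/s

Log law: V ∝ ln(z/z₀). From the pair, with r = V₁/V₂ = 0.61679,
ln z₀ = (ln z₁ − r·ln z₂)/(1 − r) = (2.7081 − 0.61679×4.6052)/0.38321 = -0.3454 → z₀ = 0.7079 m
V₃ = V₁ · ln(z₃/z₀)/ln(z₁/z₀) = 10.8 × 5.4634/3.0535 = 19.3238 m/s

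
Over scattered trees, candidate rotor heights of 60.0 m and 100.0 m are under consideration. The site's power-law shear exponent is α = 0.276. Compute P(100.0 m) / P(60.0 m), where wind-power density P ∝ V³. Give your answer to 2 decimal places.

1.53

Speed ratio: V_B/V_A = (z_B/z_A)^α = (100.0/60.0)^0.276 = (1.6667)^0.276 = 1.15141
Power-density ratio: P_B/P_A = (V_B/V_A)³ = (1.15141)³ = 1.52648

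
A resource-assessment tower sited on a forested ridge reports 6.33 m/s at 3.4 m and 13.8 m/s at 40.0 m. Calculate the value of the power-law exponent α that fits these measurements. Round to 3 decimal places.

α ≈ 0.316

Power law: V₂/V₁ = (z₂/z₁)^α ⇒ α = ln(V₂/V₁) / ln(z₂/z₁)
α = ln(13.8/6.33) / ln(40.0/3.4) = ln(2.1801) / ln(11.7647)
  = 0.77937 / 2.46510 = 0.31616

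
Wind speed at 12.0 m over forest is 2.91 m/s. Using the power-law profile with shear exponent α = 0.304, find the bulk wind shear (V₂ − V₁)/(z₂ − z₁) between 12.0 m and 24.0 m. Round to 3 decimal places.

0.057 m/s/m

Power law: V₂ = V₁ · (z₂/z₁)^α = 2.91 × (2.0000)^0.304 = 3.5926 m/s
ΔV/Δz = (3.5926 − 2.91)/(24.0 − 12.0) = 0.6826/12.0000 = 0.05688 m/s/m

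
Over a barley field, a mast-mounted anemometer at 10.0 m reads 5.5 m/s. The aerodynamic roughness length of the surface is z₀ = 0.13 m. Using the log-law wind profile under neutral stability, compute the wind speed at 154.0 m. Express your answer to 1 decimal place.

Log law: V(z) ∝ ln(z/z₀), so V₂/V₁ = ln(z₂/z₀) / ln(z₁/z₀).
ln(154.0/0.13) = 7.0772, ln(10.0/0.13) = 4.3428
V₂ = 5.5 × 7.0772/4.3428 = 5.5 × 1.6296 = 8.9630 m/s

9.0 m/s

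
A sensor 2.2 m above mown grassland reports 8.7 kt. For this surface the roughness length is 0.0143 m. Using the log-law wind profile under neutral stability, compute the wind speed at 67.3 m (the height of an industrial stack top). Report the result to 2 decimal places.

Log law: V(z) ∝ ln(z/z₀), so V₂/V₁ = ln(z₂/z₀) / ln(z₁/z₀).
ln(67.3/0.0143) = 8.4567, ln(2.2/0.0143) = 5.0360
V₂ = 8.7 × 8.4567/5.0360 = 8.7 × 1.6793 = 14.6095 kt

14.61 kt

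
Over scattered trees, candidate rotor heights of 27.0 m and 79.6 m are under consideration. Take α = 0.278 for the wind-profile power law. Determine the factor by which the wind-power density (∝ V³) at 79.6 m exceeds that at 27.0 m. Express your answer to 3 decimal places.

Speed ratio: V_B/V_A = (z_B/z_A)^α = (79.6/27.0)^0.278 = (2.9481)^0.278 = 1.35062
Power-density ratio: P_B/P_A = (V_B/V_A)³ = (1.35062)³ = 2.46379

2.464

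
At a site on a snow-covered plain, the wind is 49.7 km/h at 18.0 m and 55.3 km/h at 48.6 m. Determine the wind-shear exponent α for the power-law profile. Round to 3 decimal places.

Power law: V₂/V₁ = (z₂/z₁)^α ⇒ α = ln(V₂/V₁) / ln(z₂/z₁)
α = ln(55.3/49.7) / ln(48.6/18.0) = ln(1.1127) / ln(2.7000)
  = 0.10677 / 0.99325 = 0.10749

α ≈ 0.107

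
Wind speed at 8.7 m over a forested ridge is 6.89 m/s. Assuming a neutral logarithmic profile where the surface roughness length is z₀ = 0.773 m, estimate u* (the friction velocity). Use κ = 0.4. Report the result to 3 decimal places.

Log law: V(z) = (u*/κ) · ln(z/z₀) ⇒ u* = κ · V / ln(z/z₀)
u* = 0.4 × 6.89 / ln(8.7/0.773) = 0.4 × 6.89 / 2.4208
   = 2.7560 / 2.4208 = 1.1385 m/s

u* ≈ 1.138 m/s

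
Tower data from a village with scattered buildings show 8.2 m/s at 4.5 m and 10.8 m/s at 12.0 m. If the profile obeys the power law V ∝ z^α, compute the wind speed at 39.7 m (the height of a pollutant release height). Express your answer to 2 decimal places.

15.11 m/s

First find α: α = ln(V₂/V₁)/ln(z₂/z₁) = ln(10.8/8.2)/ln(12.0/4.5) = 0.27541/0.98083 = 0.2808
Extrapolate from 12.0 m to 39.7 m: V₃ = 10.8 × (39.7/12.0)^0.2808 = 10.8 × 1.3993 = 15.1122 m/s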